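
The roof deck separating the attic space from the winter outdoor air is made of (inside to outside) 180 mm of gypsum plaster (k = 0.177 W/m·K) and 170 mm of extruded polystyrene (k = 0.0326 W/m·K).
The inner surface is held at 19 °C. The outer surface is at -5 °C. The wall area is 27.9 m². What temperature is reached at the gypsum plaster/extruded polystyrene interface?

Using the resistance-network approach (series):
R_gypsum plaster = L/(kA) = 0.18/(0.177×27.9) = 0.03645 K/W
R_extruded polystyrene = L/(kA) = 0.17/(0.0326×27.9) = 0.1869 K/W
R_total = 0.2234 K/W;  Q = ΔT/R_total = 24/0.2234 = 107.5 W
T_interface = T_inner − Q·ΣR(inner→interface) = 19 − 107×0.03645

T ≈ 15.1 °C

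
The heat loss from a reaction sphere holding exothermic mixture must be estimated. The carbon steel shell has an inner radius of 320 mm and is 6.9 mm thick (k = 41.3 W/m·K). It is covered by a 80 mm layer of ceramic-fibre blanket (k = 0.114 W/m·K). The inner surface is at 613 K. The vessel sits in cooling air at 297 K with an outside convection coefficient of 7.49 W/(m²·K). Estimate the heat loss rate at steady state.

Q ≈ 653 W

Radial (spherical) resistances in series:
R_carbon steel shell = (1/0.32 − 1/0.3269)/(4π×41.3) = 1.271×10^-4 K/W
R_ceramic-fibre blanket = (1/0.3269 − 1/0.4069)/(4π×0.114) = 0.4198 K/W
R_outer film = 1/(h·4πr_o²) = 1/(7.49×4π×0.4069²) = 0.06417 K/W
R_total = 0.4841 K/W
Q = ΔT/R_total = 316/0.4841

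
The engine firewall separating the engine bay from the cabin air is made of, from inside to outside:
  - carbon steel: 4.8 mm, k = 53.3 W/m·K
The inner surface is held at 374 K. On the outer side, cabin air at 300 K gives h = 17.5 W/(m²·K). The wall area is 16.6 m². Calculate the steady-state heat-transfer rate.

Model the wall as resistances in series:
R_carbon steel = L/(kA) = 0.0048/(53.3×16.6) = 5.425×10^-6 K/W
R_outer film = 1/(h_o·A) = 1/(17.5×16.6) = 0.003442 K/W
R_total = 0.003448 K/W
Q = ΔT / R_total = 74 / 0.003448

Q ≈ 21500 W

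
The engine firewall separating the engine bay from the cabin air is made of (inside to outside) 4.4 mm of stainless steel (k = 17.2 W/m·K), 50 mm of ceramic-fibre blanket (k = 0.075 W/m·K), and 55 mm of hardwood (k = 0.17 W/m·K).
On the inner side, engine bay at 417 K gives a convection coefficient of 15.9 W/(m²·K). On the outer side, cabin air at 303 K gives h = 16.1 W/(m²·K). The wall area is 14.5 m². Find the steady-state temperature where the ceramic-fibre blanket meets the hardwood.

T ≈ 342 K

Series thermal resistances:
R_inner film = 1/(h_i·A) = 1/(15.9×14.5) = 0.004337 K/W
R_stainless steel = L/(kA) = 0.0044/(17.2×14.5) = 1.764×10^-5 K/W
R_ceramic-fibre blanket = L/(kA) = 0.05/(0.075×14.5) = 0.04598 K/W
R_hardwood = L/(kA) = 0.055/(0.17×14.5) = 0.02231 K/W
R_outer film = 1/(h_o·A) = 1/(16.1×14.5) = 0.004284 K/W
R_total = 0.07693 K/W;  Q = ΔT/R_total = 114/0.07693 = 1482 W
T_interface = T_inner − Q·ΣR(inner→interface) = 417 − 1480×0.05033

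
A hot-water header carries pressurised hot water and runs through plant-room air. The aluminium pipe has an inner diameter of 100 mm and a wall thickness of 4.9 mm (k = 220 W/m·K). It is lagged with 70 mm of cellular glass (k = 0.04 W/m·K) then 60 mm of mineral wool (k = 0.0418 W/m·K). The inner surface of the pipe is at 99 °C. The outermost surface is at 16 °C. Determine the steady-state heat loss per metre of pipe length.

q′ ≈ 17.4 W/m

For a radial system each layer contributes R = ln(r_out/r_in)/(2πkL); films add R = 1/(hA).
R_aluminium pipe wall = ln(54.9/50)/(2π×220×1) = 6.763×10^-5 K/W
R_cellular glass = ln(124.9/54.9)/(2π×0.04×1) = 3.271 K/W
R_mineral wool = ln(184.9/124.9)/(2π×0.0418×1) = 1.494 K/W
R_total = 4.764 K/W
Q = ΔT/R_total = 83/4.764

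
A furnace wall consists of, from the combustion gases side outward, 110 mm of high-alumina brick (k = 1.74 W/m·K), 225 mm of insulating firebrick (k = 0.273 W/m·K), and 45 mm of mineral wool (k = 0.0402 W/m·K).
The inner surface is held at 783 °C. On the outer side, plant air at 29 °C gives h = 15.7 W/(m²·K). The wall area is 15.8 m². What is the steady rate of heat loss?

Thermal resistances in series:
R_high-alumina brick = L/(kA) = 0.11/(1.74×15.8) = 0.004001 K/W
R_insulating firebrick = L/(kA) = 0.225/(0.273×15.8) = 0.05216 K/W
R_mineral wool = L/(kA) = 0.045/(0.0402×15.8) = 0.07085 K/W
R_outer film = 1/(h_o·A) = 1/(15.7×15.8) = 0.004031 K/W
R_total = 0.131 K/W
Q = ΔT / R_total = 754 / 0.131

Q ≈ 5750 W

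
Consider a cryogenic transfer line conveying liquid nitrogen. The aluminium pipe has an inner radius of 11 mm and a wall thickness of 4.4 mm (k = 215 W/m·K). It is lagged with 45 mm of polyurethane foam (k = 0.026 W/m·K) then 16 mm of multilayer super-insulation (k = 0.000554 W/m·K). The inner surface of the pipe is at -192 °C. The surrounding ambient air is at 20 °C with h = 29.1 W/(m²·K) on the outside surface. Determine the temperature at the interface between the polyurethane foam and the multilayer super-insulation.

T ≈ -169 °C

Radial resistances (cylindrical: R_cond = ln(r_o/r_i)/(2πkL), R_conv = 1/(h·2πrL)):
R_aluminium pipe wall = ln(15.4/11)/(2π×215×1) = 2.491×10^-4 K/W
R_polyurethane foam = ln(60.4/15.4)/(2π×0.026×1) = 8.366 K/W
R_multilayer super-insulation = ln(76.4/60.4)/(2π×0.000554×1) = 67.51 K/W
R_outer film = 1/(h_o·2πr_oL) = 1/(29.1×2π×0.0764×1) = 0.07159 K/W
R_total = 75.95 K/W
Q = ΔT/R_total = 212/75.95
Q = 2.79 W/m
T_interface = T_inner + Q·ΣR(inner→interface) = -192 + 2.79×8.366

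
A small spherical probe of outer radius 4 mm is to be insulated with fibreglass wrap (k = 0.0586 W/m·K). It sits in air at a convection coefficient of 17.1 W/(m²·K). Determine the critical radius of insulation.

For a sphere r_cr = 2k/h = 2×0.0586/17.1
r_cr = 6.85 mm; since the bare radius (4 mm) is below r_cr, adding a thin layer of insulation will *increase* heat loss.

r_cr ≈ 6.85 mm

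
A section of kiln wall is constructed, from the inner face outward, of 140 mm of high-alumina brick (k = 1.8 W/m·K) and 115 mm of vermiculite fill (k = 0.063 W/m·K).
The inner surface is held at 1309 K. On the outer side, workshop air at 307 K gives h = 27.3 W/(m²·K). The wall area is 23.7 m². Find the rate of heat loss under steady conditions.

Q ≈ 12200 W

Using the resistance-network approach (series):
R_high-alumina brick = L/(kA) = 0.14/(1.8×23.7) = 0.003282 K/W
R_vermiculite fill = L/(kA) = 0.115/(0.063×23.7) = 0.07702 K/W
R_outer film = 1/(h_o·A) = 1/(27.3×23.7) = 0.001546 K/W
R_total = 0.08185 K/W
Q = ΔT / R_total = 1002 / 0.08185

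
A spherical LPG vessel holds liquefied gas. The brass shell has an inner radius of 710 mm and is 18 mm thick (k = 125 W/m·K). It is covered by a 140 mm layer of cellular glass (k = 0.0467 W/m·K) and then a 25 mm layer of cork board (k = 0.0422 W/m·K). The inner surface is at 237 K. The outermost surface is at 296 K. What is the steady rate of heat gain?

Each spherical layer contributes R = (1/r_i − 1/r_o)/(4πk):
R_brass shell = (1/0.71 − 1/0.728)/(4π×125) = 2.217×10^-5 K/W
R_cellular glass = (1/0.728 − 1/0.868)/(4π×0.0467) = 0.3775 K/W
R_cork board = (1/0.868 − 1/0.893)/(4π×0.0422) = 0.06082 K/W
R_total = 0.4384 K/W
Q = ΔT/R_total = 59/0.4384

Q ≈ 135 W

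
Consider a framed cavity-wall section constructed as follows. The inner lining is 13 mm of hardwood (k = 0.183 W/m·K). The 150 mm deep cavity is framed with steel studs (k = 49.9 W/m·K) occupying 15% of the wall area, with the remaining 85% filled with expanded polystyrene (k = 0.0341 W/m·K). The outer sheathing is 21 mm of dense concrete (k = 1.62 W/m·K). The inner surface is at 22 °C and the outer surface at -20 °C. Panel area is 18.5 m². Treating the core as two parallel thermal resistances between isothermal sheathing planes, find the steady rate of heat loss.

Sheathing layers in series; stud and cavity paths in parallel between them.
R_inner = 0.013/(0.183×18.5) = 0.00384 K/W
R_stud  = 0.15/(49.9×0.15×18.5) = 0.001083 K/W
R_cav   = 0.15/(0.0341×0.85×18.5) = 0.2797 K/W
1/R_core = 1/R_stud + 1/R_cav → R_core = 0.001079 K/W
R_outer = 0.021/(1.62×18.5) = 7.007×10^-4 K/W
R_total = 0.00562 K/W
Q = ΔT/R_total = 42/0.00562

Q ≈ 7470 W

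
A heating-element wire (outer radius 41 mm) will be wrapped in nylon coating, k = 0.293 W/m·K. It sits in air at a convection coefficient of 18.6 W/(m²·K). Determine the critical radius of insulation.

For a cylinder r_cr = k/h = 0.293/18.6
r_cr = 15.8 mm; since the bare radius (41 mm) is above r_cr, any added insulation will reduce heat loss.

r_cr ≈ 15.8 mm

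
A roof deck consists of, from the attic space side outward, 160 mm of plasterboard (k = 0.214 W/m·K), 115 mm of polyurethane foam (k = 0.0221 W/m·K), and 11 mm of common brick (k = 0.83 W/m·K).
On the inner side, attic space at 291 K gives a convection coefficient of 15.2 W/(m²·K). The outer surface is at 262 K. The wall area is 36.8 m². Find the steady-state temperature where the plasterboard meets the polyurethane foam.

Series thermal resistances:
R_inner film = 1/(h_i·A) = 1/(15.2×36.8) = 0.001788 K/W
R_plasterboard = L/(kA) = 0.16/(0.214×36.8) = 0.02032 K/W
R_polyurethane foam = L/(kA) = 0.115/(0.0221×36.8) = 0.1414 K/W
R_common brick = L/(kA) = 0.011/(0.83×36.8) = 3.601×10^-4 K/W
R_total = 0.1639 K/W;  Q = ΔT/R_total = 29/0.1639 = 177 W
T_interface = T_inner − Q·ΣR(inner→interface) = 291 − 177×0.0221

T ≈ 287 K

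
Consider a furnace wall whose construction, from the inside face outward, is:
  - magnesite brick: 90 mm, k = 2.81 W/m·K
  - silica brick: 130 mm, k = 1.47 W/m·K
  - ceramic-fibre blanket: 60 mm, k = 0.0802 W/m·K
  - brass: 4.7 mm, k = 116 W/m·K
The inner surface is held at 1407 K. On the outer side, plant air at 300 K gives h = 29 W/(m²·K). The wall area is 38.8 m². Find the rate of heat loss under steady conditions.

Q ≈ 47600 W

Treating each layer as a thermal resistance in series:
R_magnesite brick = L/(kA) = 0.09/(2.81×38.8) = 8.255×10^-4 K/W
R_silica brick = L/(kA) = 0.13/(1.47×38.8) = 0.002279 K/W
R_ceramic-fibre blanket = L/(kA) = 0.06/(0.0802×38.8) = 0.01928 K/W
R_brass = L/(kA) = 0.0047/(116×38.8) = 1.044×10^-6 K/W
R_outer film = 1/(h_o·A) = 1/(29×38.8) = 8.887×10^-4 K/W
R_total = 0.02328 K/W
Q = ΔT / R_total = 1107 / 0.02328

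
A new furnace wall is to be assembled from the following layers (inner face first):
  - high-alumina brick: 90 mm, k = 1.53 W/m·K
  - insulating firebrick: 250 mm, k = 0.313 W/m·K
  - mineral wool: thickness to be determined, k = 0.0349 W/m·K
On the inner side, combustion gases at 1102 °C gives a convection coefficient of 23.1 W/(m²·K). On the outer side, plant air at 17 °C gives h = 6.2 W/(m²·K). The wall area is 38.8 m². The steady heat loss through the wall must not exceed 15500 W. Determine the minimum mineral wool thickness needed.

L ≈ 57.7 mm

Using the resistance-network approach (series):
R_inner film = 1/(h_i·A) = 1/(23.1×38.8) = 0.001116 K/W
R_high-alumina brick = L/(kA) = 0.09/(1.53×38.8) = 0.001516 K/W
R_insulating firebrick = L/(kA) = 0.25/(0.313×38.8) = 0.02059 K/W
R_outer film = 1/(h_o·A) = 1/(6.2×38.8) = 0.004157 K/W
Sum of the known resistances R_other = 0.02737 K/W
Required total resistance R_tot = ΔT/Q_allow = 1085/15500 = 0.07 K/W
R_mineral wool = R_tot − R_other = 0.04263 K/W
L = R·k·A = 0.04263×0.0349×38.8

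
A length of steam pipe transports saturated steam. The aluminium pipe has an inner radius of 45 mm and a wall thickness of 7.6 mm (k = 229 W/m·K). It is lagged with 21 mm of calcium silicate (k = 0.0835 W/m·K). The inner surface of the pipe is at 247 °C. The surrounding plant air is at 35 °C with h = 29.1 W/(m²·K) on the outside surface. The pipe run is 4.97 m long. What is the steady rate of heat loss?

Cylindrical conduction, so R = ln(r₂/r₁)/(2πkL) per layer, in series:
R_aluminium pipe wall = ln(52.6/45)/(2π×229×4.97) = 2.182×10^-5 K/W
R_calcium silicate = ln(73.6/52.6)/(2π×0.0835×4.97) = 0.1288 K/W
R_outer film = 1/(h_o·2πr_oL) = 1/(29.1×2π×0.0736×4.97) = 0.01495 K/W
R_total = 0.1438 K/W
Q = ΔT/R_total = 212/0.1438

Q ≈ 1470 W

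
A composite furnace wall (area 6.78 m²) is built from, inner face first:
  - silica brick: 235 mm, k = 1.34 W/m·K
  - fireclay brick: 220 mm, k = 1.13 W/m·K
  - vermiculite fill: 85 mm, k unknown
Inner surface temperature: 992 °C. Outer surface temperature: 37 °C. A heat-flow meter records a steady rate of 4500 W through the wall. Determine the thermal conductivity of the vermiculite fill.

Model the wall as resistances in series:
R_silica brick = L/(kA) = 0.235/(1.34×6.78) = 0.02587 K/W
R_fireclay brick = L/(kA) = 0.22/(1.13×6.78) = 0.02872 K/W
Sum of known resistances R_other = 0.05458 K/W
Total R = ΔT/Q = 955/4500 = 0.2122 K/W
R_vermiculite fill = R_total − R_other = 0.1576 K/W
k = L/(R·A) = 0.085/(0.1576×6.78)

k ≈ 0.0795 W/(m·K)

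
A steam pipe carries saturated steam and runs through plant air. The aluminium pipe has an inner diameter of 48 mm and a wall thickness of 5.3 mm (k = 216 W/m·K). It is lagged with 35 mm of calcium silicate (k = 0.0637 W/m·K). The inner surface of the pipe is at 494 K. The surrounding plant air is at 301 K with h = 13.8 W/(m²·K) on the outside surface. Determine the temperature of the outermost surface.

T ≈ 317 K

Radial resistances (cylindrical: R_cond = ln(r_o/r_i)/(2πkL), R_conv = 1/(h·2πrL)):
R_aluminium pipe wall = ln(29.3/24)/(2π×216×1) = 1.47×10^-4 K/W
R_calcium silicate = ln(64.3/29.3)/(2π×0.0637×1) = 1.964 K/W
R_outer film = 1/(h_o·2πr_oL) = 1/(13.8×2π×0.0643×1) = 0.1794 K/W
R_total = 2.143 K/W
Q = ΔT/R_total = 193/2.143
Q = 90 W/m
T_interface = T_inner − Q·ΣR(inner→interface) = 494 − 90×1.964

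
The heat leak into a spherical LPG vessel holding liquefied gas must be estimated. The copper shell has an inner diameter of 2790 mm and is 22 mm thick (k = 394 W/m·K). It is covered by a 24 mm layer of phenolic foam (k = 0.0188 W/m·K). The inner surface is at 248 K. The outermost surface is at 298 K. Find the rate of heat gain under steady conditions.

Radial (spherical) resistances in series:
R_copper shell = (1/1.395 − 1/1.417)/(4π×394) = 2.248×10^-6 K/W
R_phenolic foam = (1/1.417 − 1/1.441)/(4π×0.0188) = 0.04975 K/W
R_total = 0.04975 K/W
Q = ΔT/R_total = 50/0.04975

Q ≈ 1000 W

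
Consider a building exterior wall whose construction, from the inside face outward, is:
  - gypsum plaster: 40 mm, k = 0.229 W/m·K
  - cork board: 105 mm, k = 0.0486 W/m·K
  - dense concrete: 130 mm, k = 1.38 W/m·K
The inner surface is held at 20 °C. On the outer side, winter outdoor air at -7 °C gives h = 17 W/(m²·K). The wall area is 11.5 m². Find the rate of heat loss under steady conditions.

Model the wall as resistances in series:
R_gypsum plaster = L/(kA) = 0.04/(0.229×11.5) = 0.01519 K/W
R_cork board = L/(kA) = 0.105/(0.0486×11.5) = 0.1879 K/W
R_dense concrete = L/(kA) = 0.13/(1.38×11.5) = 0.008192 K/W
R_outer film = 1/(h_o·A) = 1/(17×11.5) = 0.005115 K/W
R_total = 0.2164 K/W
Q = ΔT / R_total = 27 / 0.2164

Q ≈ 125 W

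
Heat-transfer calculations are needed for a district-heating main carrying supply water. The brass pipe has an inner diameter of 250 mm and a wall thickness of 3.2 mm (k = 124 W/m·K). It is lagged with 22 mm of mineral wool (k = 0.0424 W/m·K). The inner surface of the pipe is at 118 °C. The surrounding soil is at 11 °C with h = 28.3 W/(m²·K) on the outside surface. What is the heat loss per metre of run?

q′ ≈ 169 W/m

Per-layer cylindrical resistances, series-summed:
R_brass pipe wall = ln(128.2/125)/(2π×124×1) = 3.244×10^-5 K/W
R_mineral wool = ln(150.2/128.2)/(2π×0.0424×1) = 0.5945 K/W
R_outer film = 1/(h_o·2πr_oL) = 1/(28.3×2π×0.1502×1) = 0.03744 K/W
R_total = 0.632 K/W
Q = ΔT/R_total = 107/0.632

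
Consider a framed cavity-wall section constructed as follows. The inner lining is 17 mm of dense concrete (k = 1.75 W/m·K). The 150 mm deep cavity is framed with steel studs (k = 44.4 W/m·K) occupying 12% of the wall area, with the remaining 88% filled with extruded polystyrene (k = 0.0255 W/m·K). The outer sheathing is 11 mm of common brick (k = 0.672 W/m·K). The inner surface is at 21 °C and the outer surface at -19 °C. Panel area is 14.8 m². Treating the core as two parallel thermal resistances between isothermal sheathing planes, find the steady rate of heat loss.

Q ≈ 10900 W

Sheathing layers in series; stud and cavity paths in parallel between them.
R_inner = 0.017/(1.75×14.8) = 6.564×10^-4 K/W
R_stud  = 0.15/(44.4×0.12×14.8) = 0.001902 K/W
R_cav   = 0.15/(0.0255×0.88×14.8) = 0.4517 K/W
1/R_core = 1/R_stud + 1/R_cav → R_core = 0.001894 K/W
R_outer = 0.011/(0.672×14.8) = 0.001106 K/W
R_total = 0.003657 K/W
Q = ΔT/R_total = 40/0.003657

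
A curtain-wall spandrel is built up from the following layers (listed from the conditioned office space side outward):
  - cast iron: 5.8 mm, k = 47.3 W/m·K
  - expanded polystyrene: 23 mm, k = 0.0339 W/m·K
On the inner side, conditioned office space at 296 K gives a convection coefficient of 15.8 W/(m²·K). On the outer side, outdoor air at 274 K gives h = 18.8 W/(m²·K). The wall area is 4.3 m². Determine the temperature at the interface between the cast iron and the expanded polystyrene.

T ≈ 294 K

Treating each layer as a thermal resistance in series:
R_inner film = 1/(h_i·A) = 1/(15.8×4.3) = 0.01472 K/W
R_cast iron = L/(kA) = 0.0058/(47.3×4.3) = 2.852×10^-5 K/W
R_expanded polystyrene = L/(kA) = 0.023/(0.0339×4.3) = 0.1578 K/W
R_outer film = 1/(h_o·A) = 1/(18.8×4.3) = 0.01237 K/W
R_total = 0.1849 K/W;  Q = ΔT/R_total = 22/0.1849 = 119 W
T_interface = T_inner − Q·ΣR(inner→interface) = 296 − 119×0.01475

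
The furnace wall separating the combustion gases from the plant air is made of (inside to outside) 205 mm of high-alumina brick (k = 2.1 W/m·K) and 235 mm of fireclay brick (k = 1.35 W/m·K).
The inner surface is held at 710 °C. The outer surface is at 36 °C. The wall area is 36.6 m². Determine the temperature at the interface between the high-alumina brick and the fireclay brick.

T ≈ 468 °C

Treating each layer as a thermal resistance in series:
R_high-alumina brick = L/(kA) = 0.205/(2.1×36.6) = 0.002667 K/W
R_fireclay brick = L/(kA) = 0.235/(1.35×36.6) = 0.004756 K/W
R_total = 0.007423 K/W;  Q = ΔT/R_total = 674/0.007423 = 90800 W
T_interface = T_inner − Q·ΣR(inner→interface) = 710 − 90800×0.002667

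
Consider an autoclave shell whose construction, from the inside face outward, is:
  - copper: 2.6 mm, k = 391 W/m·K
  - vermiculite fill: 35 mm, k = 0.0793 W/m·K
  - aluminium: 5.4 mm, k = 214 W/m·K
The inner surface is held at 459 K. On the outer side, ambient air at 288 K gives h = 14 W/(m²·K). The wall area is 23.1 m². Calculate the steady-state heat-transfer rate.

Model the wall as resistances in series:
R_copper = L/(kA) = 0.0026/(391×23.1) = 2.879×10^-7 K/W
R_vermiculite fill = L/(kA) = 0.035/(0.0793×23.1) = 0.01911 K/W
R_aluminium = L/(kA) = 0.0054/(214×23.1) = 1.092×10^-6 K/W
R_outer film = 1/(h_o·A) = 1/(14×23.1) = 0.003092 K/W
R_total = 0.0222 K/W
Q = ΔT / R_total = 171 / 0.0222

Q ≈ 7700 W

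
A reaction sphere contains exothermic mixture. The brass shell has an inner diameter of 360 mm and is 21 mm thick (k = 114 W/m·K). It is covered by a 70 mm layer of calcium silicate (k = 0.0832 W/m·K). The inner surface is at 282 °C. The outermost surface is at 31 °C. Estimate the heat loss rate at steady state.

Q ≈ 204 W

For a spherical shell R = (1/r₁ − 1/r₂)/(4πk); film R = 1/(h·4πr²). In series:
R_brass shell = (1/0.18 − 1/0.201)/(4π×114) = 4.052×10^-4 K/W
R_calcium silicate = (1/0.201 − 1/0.271)/(4π×0.0832) = 1.229 K/W
R_total = 1.23 K/W
Q = ΔT/R_total = 251/1.23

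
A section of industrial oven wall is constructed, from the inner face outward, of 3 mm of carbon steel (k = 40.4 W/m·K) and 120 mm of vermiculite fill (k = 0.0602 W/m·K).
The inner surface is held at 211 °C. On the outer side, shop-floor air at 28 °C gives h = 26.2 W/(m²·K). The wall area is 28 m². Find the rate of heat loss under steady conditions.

Q ≈ 2520 W

Using the resistance-network approach (series):
R_carbon steel = L/(kA) = 0.003/(40.4×28) = 2.652×10^-6 K/W
R_vermiculite fill = L/(kA) = 0.12/(0.0602×28) = 0.07119 K/W
R_outer film = 1/(h_o·A) = 1/(26.2×28) = 0.001363 K/W
R_total = 0.07256 K/W
Q = ΔT / R_total = 183 / 0.07256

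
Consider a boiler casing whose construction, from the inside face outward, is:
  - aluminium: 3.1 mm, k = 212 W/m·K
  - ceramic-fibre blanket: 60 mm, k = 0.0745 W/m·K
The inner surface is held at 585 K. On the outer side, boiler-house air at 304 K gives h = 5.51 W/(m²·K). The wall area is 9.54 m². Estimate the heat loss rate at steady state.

Q ≈ 2720 W

Using the resistance-network approach (series):
R_aluminium = L/(kA) = 0.0031/(212×9.54) = 1.533×10^-6 K/W
R_ceramic-fibre blanket = L/(kA) = 0.06/(0.0745×9.54) = 0.08442 K/W
R_outer film = 1/(h_o·A) = 1/(5.51×9.54) = 0.01902 K/W
R_total = 0.1034 K/W
Q = ΔT / R_total = 281 / 0.1034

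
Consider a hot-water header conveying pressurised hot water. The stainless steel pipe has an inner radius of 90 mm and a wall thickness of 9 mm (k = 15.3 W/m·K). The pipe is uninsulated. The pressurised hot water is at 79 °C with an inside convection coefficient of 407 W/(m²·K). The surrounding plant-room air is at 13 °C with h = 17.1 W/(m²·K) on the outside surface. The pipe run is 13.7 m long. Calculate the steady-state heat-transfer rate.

Q ≈ 9100 W

Radial resistances (cylindrical: R_cond = ln(r_o/r_i)/(2πkL), R_conv = 1/(h·2πrL)):
R_inner film = 1/(h_i·2πr₁L) = 1/(407×2π×0.09×13.7) = 3.171×10^-4 K/W
R_stainless steel pipe wall = ln(99/90)/(2π×15.3×13.7) = 7.237×10^-5 K/W
R_outer film = 1/(h_o·2πr_oL) = 1/(17.1×2π×0.099×13.7) = 0.006862 K/W
R_total = 0.007252 K/W
Q = ΔT/R_total = 66/0.007252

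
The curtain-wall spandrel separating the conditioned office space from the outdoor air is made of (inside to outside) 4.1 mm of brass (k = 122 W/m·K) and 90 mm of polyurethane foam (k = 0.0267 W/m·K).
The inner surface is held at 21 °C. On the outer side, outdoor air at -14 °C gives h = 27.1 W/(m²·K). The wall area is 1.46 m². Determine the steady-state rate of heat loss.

Q ≈ 15 W

Series thermal resistances:
R_brass = L/(kA) = 0.0041/(122×1.46) = 2.302×10^-5 K/W
R_polyurethane foam = L/(kA) = 0.09/(0.0267×1.46) = 2.309 K/W
R_outer film = 1/(h_o·A) = 1/(27.1×1.46) = 0.02527 K/W
R_total = 2.334 K/W
Q = ΔT / R_total = 35 / 2.334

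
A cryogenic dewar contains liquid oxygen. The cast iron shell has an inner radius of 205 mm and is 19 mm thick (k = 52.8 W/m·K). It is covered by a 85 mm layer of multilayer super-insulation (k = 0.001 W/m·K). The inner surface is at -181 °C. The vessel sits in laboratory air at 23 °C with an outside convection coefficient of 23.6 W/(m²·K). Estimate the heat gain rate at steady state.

Q ≈ 2.09 W

Each spherical layer contributes R = (1/r_i − 1/r_o)/(4πk):
R_cast iron shell = (1/0.205 − 1/0.224)/(4π×52.8) = 6.236×10^-4 K/W
R_multilayer super-insulation = (1/0.224 − 1/0.309)/(4π×0.001) = 97.72 K/W
R_outer film = 1/(h·4πr_o²) = 1/(23.6×4π×0.309²) = 0.03532 K/W
R_total = 97.76 K/W
Q = ΔT/R_total = 204/97.76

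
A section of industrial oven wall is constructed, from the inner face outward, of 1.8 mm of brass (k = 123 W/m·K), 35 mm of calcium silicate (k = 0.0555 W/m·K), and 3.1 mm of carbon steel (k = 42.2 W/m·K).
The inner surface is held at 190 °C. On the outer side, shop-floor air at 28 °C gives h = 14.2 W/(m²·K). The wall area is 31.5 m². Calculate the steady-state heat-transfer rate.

Thermal resistances in series:
R_brass = L/(kA) = 0.0018/(123×31.5) = 4.646×10^-7 K/W
R_calcium silicate = L/(kA) = 0.035/(0.0555×31.5) = 0.02002 K/W
R_carbon steel = L/(kA) = 0.0031/(42.2×31.5) = 2.332×10^-6 K/W
R_outer film = 1/(h_o·A) = 1/(14.2×31.5) = 0.002236 K/W
R_total = 0.02226 K/W
Q = ΔT / R_total = 162 / 0.02226

Q ≈ 7280 W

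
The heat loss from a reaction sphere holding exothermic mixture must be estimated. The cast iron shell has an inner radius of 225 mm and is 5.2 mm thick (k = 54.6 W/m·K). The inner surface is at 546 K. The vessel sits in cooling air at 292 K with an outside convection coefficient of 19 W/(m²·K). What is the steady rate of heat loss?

Q ≈ 3210 W

Spherical conduction: R = (1/r_in − 1/r_out)/(4πk) per layer; series-sum.
R_cast iron shell = (1/0.225 − 1/0.2302)/(4π×54.6) = 1.463×10^-4 K/W
R_outer film = 1/(h·4πr_o²) = 1/(19×4π×0.2302²) = 0.07904 K/W
R_total = 0.07918 K/W
Q = ΔT/R_total = 254/0.07918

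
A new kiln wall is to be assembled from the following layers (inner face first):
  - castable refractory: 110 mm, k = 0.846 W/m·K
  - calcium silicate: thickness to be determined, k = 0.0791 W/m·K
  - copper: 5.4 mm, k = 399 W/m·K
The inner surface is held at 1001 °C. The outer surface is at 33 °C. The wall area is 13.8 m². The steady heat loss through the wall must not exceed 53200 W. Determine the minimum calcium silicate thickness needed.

L ≈ 9.58 mm

Treating each layer as a thermal resistance in series:
R_castable refractory = L/(kA) = 0.11/(0.846×13.8) = 0.009422 K/W
R_copper = L/(kA) = 0.0054/(399×13.8) = 9.807×10^-7 K/W
Sum of the known resistances R_other = 0.009423 K/W
Required total resistance R_tot = ΔT/Q_allow = 968/53200 = 0.0182 K/W
R_calcium silicate = R_tot − R_other = 0.008773 K/W
L = R·k·A = 0.008773×0.0791×13.8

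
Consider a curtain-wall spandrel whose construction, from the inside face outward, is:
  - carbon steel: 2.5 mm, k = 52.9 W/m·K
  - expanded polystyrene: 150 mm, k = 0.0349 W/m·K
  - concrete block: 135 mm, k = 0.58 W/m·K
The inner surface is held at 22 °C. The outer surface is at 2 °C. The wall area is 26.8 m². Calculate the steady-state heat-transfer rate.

Q ≈ 118 W

Series thermal resistances:
R_carbon steel = L/(kA) = 0.0025/(52.9×26.8) = 1.763×10^-6 K/W
R_expanded polystyrene = L/(kA) = 0.15/(0.0349×26.8) = 0.1604 K/W
R_concrete block = L/(kA) = 0.135/(0.58×26.8) = 0.008685 K/W
R_total = 0.1691 K/W
Q = ΔT / R_total = 20 / 0.1691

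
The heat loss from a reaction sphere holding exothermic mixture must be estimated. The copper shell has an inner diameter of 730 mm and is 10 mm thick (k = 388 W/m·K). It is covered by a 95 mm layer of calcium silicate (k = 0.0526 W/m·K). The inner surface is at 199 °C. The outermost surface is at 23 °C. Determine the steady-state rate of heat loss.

Q ≈ 216 W

Radial (spherical) resistances in series:
R_copper shell = (1/0.365 − 1/0.375)/(4π×388) = 1.498×10^-5 K/W
R_calcium silicate = (1/0.375 − 1/0.47)/(4π×0.0526) = 0.8155 K/W
R_total = 0.8155 K/W
Q = ΔT/R_total = 176/0.8155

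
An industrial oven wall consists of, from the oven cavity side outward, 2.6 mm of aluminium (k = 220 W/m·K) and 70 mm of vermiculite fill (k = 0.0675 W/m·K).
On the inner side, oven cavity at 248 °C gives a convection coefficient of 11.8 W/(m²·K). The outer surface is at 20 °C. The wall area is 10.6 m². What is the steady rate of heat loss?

Q ≈ 2150 W

Model the wall as resistances in series:
R_inner film = 1/(h_i·A) = 1/(11.8×10.6) = 0.007995 K/W
R_aluminium = L/(kA) = 0.0026/(220×10.6) = 1.115×10^-6 K/W
R_vermiculite fill = L/(kA) = 0.07/(0.0675×10.6) = 0.09783 K/W
R_total = 0.1058 K/W
Q = ΔT / R_total = 228 / 0.1058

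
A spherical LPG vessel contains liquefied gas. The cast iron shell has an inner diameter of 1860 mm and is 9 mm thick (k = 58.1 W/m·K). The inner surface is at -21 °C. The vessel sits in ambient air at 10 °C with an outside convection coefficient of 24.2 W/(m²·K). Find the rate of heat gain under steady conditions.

Q ≈ 8280 W

Each spherical layer contributes R = (1/r_i − 1/r_o)/(4πk):
R_cast iron shell = (1/0.93 − 1/0.939)/(4π×58.1) = 1.412×10^-5 K/W
R_outer film = 1/(h·4πr_o²) = 1/(24.2×4π×0.939²) = 0.003729 K/W
R_total = 0.003744 K/W
Q = ΔT/R_total = 31/0.003744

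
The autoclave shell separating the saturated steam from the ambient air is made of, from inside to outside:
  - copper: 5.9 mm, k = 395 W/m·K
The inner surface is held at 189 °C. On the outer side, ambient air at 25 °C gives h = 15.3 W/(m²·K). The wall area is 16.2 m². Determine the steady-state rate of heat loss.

Q ≈ 40600 W

Thermal resistances in series:
R_copper = L/(kA) = 0.0059/(395×16.2) = 9.22×10^-7 K/W
R_outer film = 1/(h_o·A) = 1/(15.3×16.2) = 0.004035 K/W
R_total = 0.004035 K/W
Q = ΔT / R_total = 164 / 0.004035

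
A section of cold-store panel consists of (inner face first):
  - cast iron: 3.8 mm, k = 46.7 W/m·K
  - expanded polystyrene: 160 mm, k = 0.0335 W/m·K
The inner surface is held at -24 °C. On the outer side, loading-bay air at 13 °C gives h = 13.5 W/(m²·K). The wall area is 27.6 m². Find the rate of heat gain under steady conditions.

Series thermal resistances:
R_cast iron = L/(kA) = 0.0038/(46.7×27.6) = 2.948×10^-6 K/W
R_expanded polystyrene = L/(kA) = 0.16/(0.0335×27.6) = 0.173 K/W
R_outer film = 1/(h_o·A) = 1/(13.5×27.6) = 0.002684 K/W
R_total = 0.1757 K/W
Q = ΔT / R_total = 37 / 0.1757

Q ≈ 211 W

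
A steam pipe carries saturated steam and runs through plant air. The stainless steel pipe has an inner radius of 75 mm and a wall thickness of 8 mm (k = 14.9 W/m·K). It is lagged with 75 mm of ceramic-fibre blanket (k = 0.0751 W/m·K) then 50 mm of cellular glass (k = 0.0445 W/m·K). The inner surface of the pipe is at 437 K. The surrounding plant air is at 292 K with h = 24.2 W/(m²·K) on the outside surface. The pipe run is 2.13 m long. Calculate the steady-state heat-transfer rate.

Q ≈ 130 W

Treating each annulus and film as a series resistance:
R_stainless steel pipe wall = ln(83/75)/(2π×14.9×2.13) = 5.083×10^-4 K/W
R_ceramic-fibre blanket = ln(158/83)/(2π×0.0751×2.13) = 0.6405 K/W
R_cellular glass = ln(208/158)/(2π×0.0445×2.13) = 0.4617 K/W
R_outer film = 1/(h_o·2πr_oL) = 1/(24.2×2π×0.208×2.13) = 0.01484 K/W
R_total = 1.118 K/W
Q = ΔT/R_total = 145/1.118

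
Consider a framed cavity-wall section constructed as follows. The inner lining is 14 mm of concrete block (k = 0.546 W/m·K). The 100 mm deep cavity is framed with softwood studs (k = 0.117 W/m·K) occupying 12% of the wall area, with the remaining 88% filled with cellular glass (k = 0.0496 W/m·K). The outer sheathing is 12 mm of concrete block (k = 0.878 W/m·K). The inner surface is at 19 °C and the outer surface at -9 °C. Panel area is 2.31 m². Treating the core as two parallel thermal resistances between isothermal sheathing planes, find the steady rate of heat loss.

Sheathing layers in series; stud and cavity paths in parallel between them.
R_inner = 0.014/(0.546×2.31) = 0.0111 K/W
R_stud  = 0.1/(0.117×0.12×2.31) = 3.083 K/W
R_cav   = 0.1/(0.0496×0.88×2.31) = 0.9918 K/W
1/R_core = 1/R_stud + 1/R_cav → R_core = 0.7504 K/W
R_outer = 0.012/(0.878×2.31) = 0.005917 K/W
R_total = 0.7674 K/W
Q = ΔT/R_total = 28/0.7674

Q ≈ 36.5 W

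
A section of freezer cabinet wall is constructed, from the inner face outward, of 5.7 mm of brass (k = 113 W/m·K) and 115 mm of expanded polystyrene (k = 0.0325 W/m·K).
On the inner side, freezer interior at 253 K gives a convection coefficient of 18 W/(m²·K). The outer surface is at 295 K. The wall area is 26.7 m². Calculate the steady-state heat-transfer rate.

Series thermal resistances:
R_inner film = 1/(h_i·A) = 1/(18×26.7) = 0.002081 K/W
R_brass = L/(kA) = 0.0057/(113×26.7) = 1.889×10^-6 K/W
R_expanded polystyrene = L/(kA) = 0.115/(0.0325×26.7) = 0.1325 K/W
R_total = 0.1346 K/W
Q = ΔT / R_total = 42 / 0.1346

Q ≈ 312 W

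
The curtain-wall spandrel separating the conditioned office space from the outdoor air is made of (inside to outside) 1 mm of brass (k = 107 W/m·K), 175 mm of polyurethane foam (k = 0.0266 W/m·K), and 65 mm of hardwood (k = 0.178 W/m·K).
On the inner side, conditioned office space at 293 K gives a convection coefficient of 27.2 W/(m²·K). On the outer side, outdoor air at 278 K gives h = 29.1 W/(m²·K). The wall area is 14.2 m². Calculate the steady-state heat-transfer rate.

Treating each layer as a thermal resistance in series:
R_inner film = 1/(h_i·A) = 1/(27.2×14.2) = 0.002589 K/W
R_brass = L/(kA) = 0.001/(107×14.2) = 6.582×10^-7 K/W
R_polyurethane foam = L/(kA) = 0.175/(0.0266×14.2) = 0.4633 K/W
R_hardwood = L/(kA) = 0.065/(0.178×14.2) = 0.02572 K/W
R_outer film = 1/(h_o·A) = 1/(29.1×14.2) = 0.00242 K/W
R_total = 0.494 K/W
Q = ΔT / R_total = 15 / 0.494

Q ≈ 30.4 W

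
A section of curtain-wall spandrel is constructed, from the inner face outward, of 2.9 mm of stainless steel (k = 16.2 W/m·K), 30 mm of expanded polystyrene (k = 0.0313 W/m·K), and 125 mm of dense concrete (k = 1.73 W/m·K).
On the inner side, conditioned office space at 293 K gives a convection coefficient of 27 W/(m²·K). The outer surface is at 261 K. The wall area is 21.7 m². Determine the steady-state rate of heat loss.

Series thermal resistances:
R_inner film = 1/(h_i·A) = 1/(27×21.7) = 0.001707 K/W
R_stainless steel = L/(kA) = 0.0029/(16.2×21.7) = 8.249×10^-6 K/W
R_expanded polystyrene = L/(kA) = 0.03/(0.0313×21.7) = 0.04417 K/W
R_dense concrete = L/(kA) = 0.125/(1.73×21.7) = 0.00333 K/W
R_total = 0.04921 K/W
Q = ΔT / R_total = 32 / 0.04921

Q ≈ 650 W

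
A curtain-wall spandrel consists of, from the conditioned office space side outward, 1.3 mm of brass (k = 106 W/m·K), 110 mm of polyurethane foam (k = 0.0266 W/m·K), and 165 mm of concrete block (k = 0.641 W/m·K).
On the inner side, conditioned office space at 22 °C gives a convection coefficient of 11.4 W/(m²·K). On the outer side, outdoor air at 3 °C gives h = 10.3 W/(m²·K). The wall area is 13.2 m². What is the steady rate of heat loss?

Q ≈ 54.8 W

Series thermal resistances:
R_inner film = 1/(h_i·A) = 1/(11.4×13.2) = 0.006645 K/W
R_brass = L/(kA) = 0.0013/(106×13.2) = 9.291×10^-7 K/W
R_polyurethane foam = L/(kA) = 0.11/(0.0266×13.2) = 0.3133 K/W
R_concrete block = L/(kA) = 0.165/(0.641×13.2) = 0.0195 K/W
R_outer film = 1/(h_o·A) = 1/(10.3×13.2) = 0.007355 K/W
R_total = 0.3468 K/W
Q = ΔT / R_total = 19 / 0.3468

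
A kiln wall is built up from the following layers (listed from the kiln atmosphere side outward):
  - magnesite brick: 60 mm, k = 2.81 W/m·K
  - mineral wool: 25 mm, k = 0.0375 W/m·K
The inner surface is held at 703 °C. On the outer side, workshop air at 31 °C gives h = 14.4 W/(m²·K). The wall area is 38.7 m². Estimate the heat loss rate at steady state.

Model the wall as resistances in series:
R_magnesite brick = L/(kA) = 0.06/(2.81×38.7) = 5.517×10^-4 K/W
R_mineral wool = L/(kA) = 0.025/(0.0375×38.7) = 0.01723 K/W
R_outer film = 1/(h_o·A) = 1/(14.4×38.7) = 0.001794 K/W
R_total = 0.01957 K/W
Q = ΔT / R_total = 672 / 0.01957

Q ≈ 34300 W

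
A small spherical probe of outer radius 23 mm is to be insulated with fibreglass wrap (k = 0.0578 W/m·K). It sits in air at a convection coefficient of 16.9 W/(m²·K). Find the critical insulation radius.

For a sphere r_cr = 2k/h = 2×0.0578/16.9
r_cr = 6.84 mm; since the bare radius (23 mm) is above r_cr, any added insulation will reduce heat loss.

r_cr ≈ 6.84 mm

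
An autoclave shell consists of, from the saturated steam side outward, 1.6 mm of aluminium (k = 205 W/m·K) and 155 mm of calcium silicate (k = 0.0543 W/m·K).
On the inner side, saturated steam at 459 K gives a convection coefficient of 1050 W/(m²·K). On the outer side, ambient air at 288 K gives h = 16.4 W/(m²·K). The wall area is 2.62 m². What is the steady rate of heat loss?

Model the wall as resistances in series:
R_inner film = 1/(h_i·A) = 1/(1050×2.62) = 3.635×10^-4 K/W
R_aluminium = L/(kA) = 0.0016/(205×2.62) = 2.979×10^-6 K/W
R_calcium silicate = L/(kA) = 0.155/(0.0543×2.62) = 1.09 K/W
R_outer film = 1/(h_o·A) = 1/(16.4×2.62) = 0.02327 K/W
R_total = 1.113 K/W
Q = ΔT / R_total = 171 / 1.113

Q ≈ 154 W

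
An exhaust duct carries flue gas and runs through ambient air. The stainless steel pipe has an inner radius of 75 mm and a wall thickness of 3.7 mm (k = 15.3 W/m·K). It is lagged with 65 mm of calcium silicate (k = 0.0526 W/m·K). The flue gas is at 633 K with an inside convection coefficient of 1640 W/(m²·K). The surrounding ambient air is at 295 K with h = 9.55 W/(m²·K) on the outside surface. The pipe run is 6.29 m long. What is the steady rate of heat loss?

Per-layer cylindrical resistances, series-summed:
R_inner film = 1/(h_i·2πr₁L) = 1/(1640×2π×0.075×6.29) = 2.057×10^-4 K/W
R_stainless steel pipe wall = ln(78.7/75)/(2π×15.3×6.29) = 7.964×10^-5 K/W
R_calcium silicate = ln(143.7/78.7)/(2π×0.0526×6.29) = 0.2896 K/W
R_outer film = 1/(h_o·2πr_oL) = 1/(9.55×2π×0.1437×6.29) = 0.01844 K/W
R_total = 0.3084 K/W
Q = ΔT/R_total = 338/0.3084

Q ≈ 1100 W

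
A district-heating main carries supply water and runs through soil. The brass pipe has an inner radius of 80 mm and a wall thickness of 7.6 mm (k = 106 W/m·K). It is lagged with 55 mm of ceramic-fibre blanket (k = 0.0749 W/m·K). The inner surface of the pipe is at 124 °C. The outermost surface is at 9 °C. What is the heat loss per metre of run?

For a radial system each layer contributes R = ln(r_out/r_in)/(2πkL); films add R = 1/(hA).
R_brass pipe wall = ln(87.6/80)/(2π×106×1) = 1.363×10^-4 K/W
R_ceramic-fibre blanket = ln(142.6/87.6)/(2π×0.0749×1) = 1.035 K/W
R_total = 1.036 K/W
Q = ΔT/R_total = 115/1.036

q′ ≈ 111 W/m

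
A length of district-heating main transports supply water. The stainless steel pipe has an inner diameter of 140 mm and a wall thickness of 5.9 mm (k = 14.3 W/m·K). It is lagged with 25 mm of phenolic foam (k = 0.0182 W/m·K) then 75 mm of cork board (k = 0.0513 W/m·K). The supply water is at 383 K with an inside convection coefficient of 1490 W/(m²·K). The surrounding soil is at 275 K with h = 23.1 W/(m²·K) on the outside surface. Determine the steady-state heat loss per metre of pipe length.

Radial resistances (cylindrical: R_cond = ln(r_o/r_i)/(2πkL), R_conv = 1/(h·2πrL)):
R_inner film = 1/(h_i·2πr₁L) = 1/(1490×2π×0.07×1) = 0.001526 K/W
R_stainless steel pipe wall = ln(75.9/70)/(2π×14.3×1) = 9.006×10^-4 K/W
R_phenolic foam = ln(100.9/75.9)/(2π×0.0182×1) = 2.49 K/W
R_cork board = ln(175.9/100.9)/(2π×0.0513×1) = 1.724 K/W
R_outer film = 1/(h_o·2πr_oL) = 1/(23.1×2π×0.1759×1) = 0.03917 K/W
R_total = 4.256 K/W
Q = ΔT/R_total = 108/4.256

q′ ≈ 25.4 W/m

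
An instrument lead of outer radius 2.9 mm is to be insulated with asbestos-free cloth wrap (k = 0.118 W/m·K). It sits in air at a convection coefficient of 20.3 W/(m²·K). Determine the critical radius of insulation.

r_cr ≈ 5.81 mm

For a cylinder r_cr = k/h = 0.118/20.3
r_cr = 5.81 mm; since the bare radius (2.9 mm) is below r_cr, adding a thin layer of insulation will *increase* heat loss.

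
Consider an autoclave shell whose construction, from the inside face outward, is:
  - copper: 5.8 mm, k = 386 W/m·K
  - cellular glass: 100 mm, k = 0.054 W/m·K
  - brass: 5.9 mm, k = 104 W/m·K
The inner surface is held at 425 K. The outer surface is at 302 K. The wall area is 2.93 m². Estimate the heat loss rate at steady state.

Q ≈ 195 W

Treating each layer as a thermal resistance in series:
R_copper = L/(kA) = 0.0058/(386×2.93) = 5.128×10^-6 K/W
R_cellular glass = L/(kA) = 0.1/(0.054×2.93) = 0.632 K/W
R_brass = L/(kA) = 0.0059/(104×2.93) = 1.936×10^-5 K/W
R_total = 0.6321 K/W
Q = ΔT / R_total = 123 / 0.6321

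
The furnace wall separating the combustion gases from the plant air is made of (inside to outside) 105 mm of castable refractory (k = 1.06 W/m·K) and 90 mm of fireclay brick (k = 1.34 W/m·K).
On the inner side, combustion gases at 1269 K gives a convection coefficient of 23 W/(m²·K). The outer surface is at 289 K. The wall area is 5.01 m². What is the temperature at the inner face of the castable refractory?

T ≈ 1070 K

Thermal resistances in series:
R_inner film = 1/(h_i·A) = 1/(23×5.01) = 0.008678 K/W
R_castable refractory = L/(kA) = 0.105/(1.06×5.01) = 0.01977 K/W
R_fireclay brick = L/(kA) = 0.09/(1.34×5.01) = 0.01341 K/W
R_total = 0.04186 K/W;  Q = ΔT/R_total = 980/0.04186 = 23410 W
T_interface = T_inner − Q·ΣR(inner→interface) = 1269 − 23400×0.008678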